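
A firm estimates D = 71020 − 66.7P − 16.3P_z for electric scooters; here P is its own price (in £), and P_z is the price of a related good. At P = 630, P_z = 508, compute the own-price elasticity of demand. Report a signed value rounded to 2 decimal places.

-2.03

At the given values, D = 71020 − 66.7(630) − 16.3(508) = 20718.6.
∂D/∂P = −66.7.
E = (-66.7) × (630/20718.6) = -2.0281…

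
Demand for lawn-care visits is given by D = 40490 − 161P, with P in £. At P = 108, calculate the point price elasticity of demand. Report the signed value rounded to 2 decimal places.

dD/dP = −161. At P = 108, D = 40490 − 161(108) = 23102.
Ed = (dD/dP)·(P/D) = −161 × (108/23102) = -0.7526…

-0.75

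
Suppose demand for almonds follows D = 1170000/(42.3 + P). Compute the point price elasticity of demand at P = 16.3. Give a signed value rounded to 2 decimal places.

-0.28

dD/dP = −1170000/(42.3 + P)² = -340.715. At P = 16.3, D = 19965.9.
Ed = (dD/dP)·(P/D) = (-340.715) × (16.3/19965.9) = -0.2781…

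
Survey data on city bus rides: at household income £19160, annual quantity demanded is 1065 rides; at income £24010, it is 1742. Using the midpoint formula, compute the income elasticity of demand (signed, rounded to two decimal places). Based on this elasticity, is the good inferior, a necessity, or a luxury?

%ΔQ = (1742 − 1065)/[( 1065 + 1742)/2] = 677/1403.5 = 0.482365…
%ΔIncome = (24010 − 19160)/[( 19160 + 24010)/2] = 4850/21585 = 0.224693…
E_income = (677/1403.5) / (4850/21585) = 2.1467…
E_income > 1 ⇒ normal good, luxury.

2.15; luxury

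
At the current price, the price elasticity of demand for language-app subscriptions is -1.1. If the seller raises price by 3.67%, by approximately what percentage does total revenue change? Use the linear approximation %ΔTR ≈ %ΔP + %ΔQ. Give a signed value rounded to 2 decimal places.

%ΔQ ≈ Ed × %ΔP = (-1.1) × (+3.67%) = -4.0370%
%ΔTR ≈ %ΔP + %ΔQ = (+3.67%) + (-4.0370%) = -0.3670%

-0.37%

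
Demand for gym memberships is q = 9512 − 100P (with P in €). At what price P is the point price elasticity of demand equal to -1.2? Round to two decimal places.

51.88

Ed = −100P/(9512 − 100P). Set this equal to -1.2:
100P = 1.2·(9512 − 100P) ⇒ 100P(1 + 1.2) = 1.2·9512
P = 1.2·9512 / (100·2.2) = 51.8836…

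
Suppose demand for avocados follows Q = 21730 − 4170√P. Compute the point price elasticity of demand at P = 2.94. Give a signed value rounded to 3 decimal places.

dQ/dP = −4170/(2√P) = -1216. At P = 2.94, Q = 14579.9.
Ed = (dQ/dP)·(P/Q) = (-1216) × (2.94/14579.9) = -0.24520…

-0.245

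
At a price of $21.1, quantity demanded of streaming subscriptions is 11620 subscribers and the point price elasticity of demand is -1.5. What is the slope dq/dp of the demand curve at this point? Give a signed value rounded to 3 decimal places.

-826.066

Ed = (dq/dp)·(p/q) ⇒ dq/dp = Ed·q/p = (-1.5)·11620/21.1 = -826.06635…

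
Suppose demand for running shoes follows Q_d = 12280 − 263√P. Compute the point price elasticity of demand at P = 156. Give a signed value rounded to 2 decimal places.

dQ_d/dP = −263/(2√P) = -10.5284. At P = 156, Q_d = 8995.13.
Ed = (dQ_d/dP)·(P/Q_d) = (-10.5284) × (156/8995.13) = -0.1825…

-0.18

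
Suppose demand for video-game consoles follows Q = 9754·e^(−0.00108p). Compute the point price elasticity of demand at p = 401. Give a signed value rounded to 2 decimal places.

dQ/dp = −0.00108·Q = -6.8316. At p = 401, Q = 6325.55.
Ed = (dQ/dp)·(p/Q) = (-6.8316) × (401/6325.55) = -0.4330…

-0.43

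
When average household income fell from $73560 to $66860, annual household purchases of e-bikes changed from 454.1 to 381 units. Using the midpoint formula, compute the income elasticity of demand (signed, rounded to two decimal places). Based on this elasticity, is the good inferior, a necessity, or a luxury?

%ΔQ = (381 − 454.1)/[( 454.1 + 381)/2] = -73.1/417.55 = -0.175068…
%ΔIncome = (66860 − 73560)/[( 73560 + 66860)/2] = -6700/70210 = -0.095428…
E_income = (-73.1/417.55) / (-6700/70210) = 1.8345…
E_income > 1 ⇒ normal good, luxury.

1.83; luxury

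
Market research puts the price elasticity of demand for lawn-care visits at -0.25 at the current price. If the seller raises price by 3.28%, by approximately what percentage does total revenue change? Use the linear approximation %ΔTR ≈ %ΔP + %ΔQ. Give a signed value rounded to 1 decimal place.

%ΔQ ≈ Ed × %ΔP = (-0.25) × (+3.28%) = -0.8200%
%ΔTR ≈ %ΔP + %ΔQ = (+3.28%) + (-0.8200%) = +2.4600%

+2.5%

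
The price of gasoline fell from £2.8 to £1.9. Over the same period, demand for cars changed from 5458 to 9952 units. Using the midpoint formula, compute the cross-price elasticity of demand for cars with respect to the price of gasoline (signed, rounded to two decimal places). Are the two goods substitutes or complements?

%ΔQ_{cars} = (9952 − 5458)/avg = 4494/7705 = 0.583257…
%ΔP_{gasoline} = (1.9 − 2.8)/avg = -0.9/2.35 = -0.382978…
E_cross = (4494/7705) / (-0.9/2.35) = -1.5229…
E_cross < 0 ⇒ the goods are complements.

-1.52; complements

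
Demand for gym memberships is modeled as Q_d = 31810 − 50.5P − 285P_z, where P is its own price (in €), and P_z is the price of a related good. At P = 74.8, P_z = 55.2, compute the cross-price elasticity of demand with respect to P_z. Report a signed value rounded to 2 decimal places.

-1.28

At the given values, Q_d = 31810 − 50.5(74.8) − 285(55.2) = 12300.6.
∂Q_d/∂P_z = -285.
E = (-285) × (55.2/12300.6) = -1.2789…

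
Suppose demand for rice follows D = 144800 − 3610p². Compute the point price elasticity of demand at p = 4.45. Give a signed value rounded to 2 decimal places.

dD/dp = −2·3610·p = -32129. At p = 4.45, D = 73312.975.
Ed = (dD/dp)·(p/D) = (-32129) × (4.45/73312.975) = -1.9501…

-1.95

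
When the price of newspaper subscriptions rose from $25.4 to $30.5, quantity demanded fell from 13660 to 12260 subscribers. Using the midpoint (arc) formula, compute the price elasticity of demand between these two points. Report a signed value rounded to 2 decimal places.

-0.59

%ΔQ = (12260 − 13660) / [(13660 + 12260)/2] = -1400/12960 = -0.108024…
%ΔP = (30.5 − 25.4) / [(25.4 + 30.5)/2] = 5.1/27.95 = 0.182468…
Arc Ed = %ΔQ / %ΔP = (-1400/12960) / (5.1/27.95) = -0.5920…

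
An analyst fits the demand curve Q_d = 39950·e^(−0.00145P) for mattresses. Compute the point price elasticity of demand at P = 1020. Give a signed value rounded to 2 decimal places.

dQ_d/dP = −0.00145·Q_d = -13.1997. At P = 1020, Q_d = 9103.22.
Ed = (dQ_d/dP)·(P/Q_d) = (-13.1997) × (1020/9103.22) = -1.479

-1.48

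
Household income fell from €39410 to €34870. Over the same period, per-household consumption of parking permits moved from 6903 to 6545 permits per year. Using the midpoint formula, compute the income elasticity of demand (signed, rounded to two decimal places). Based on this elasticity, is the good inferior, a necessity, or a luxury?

%ΔQ = (6545 − 6903)/[( 6903 + 6545)/2] = -358/6724 = -0.053242…
%ΔIncome = (34870 − 39410)/[( 39410 + 34870)/2] = -4540/37140 = -0.122240…
E_income = (-358/6724) / (-4540/37140) = 0.4355…
0 < E_income < 1 ⇒ normal good, necessity.

0.44; necessity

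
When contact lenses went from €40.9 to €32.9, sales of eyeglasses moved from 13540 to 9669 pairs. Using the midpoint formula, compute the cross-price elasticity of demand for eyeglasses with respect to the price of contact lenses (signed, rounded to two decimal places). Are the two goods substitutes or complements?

1.54; substitutes

%ΔQ_{eyeglasses} = (9669 − 13540)/avg = -3871/11604.5 = -0.333577…
%ΔP_{contact lenses} = (32.9 − 40.9)/avg = -8/36.9 = -0.216802…
E_cross = (-3871/11604.5) / (-8/36.9) = 1.5386…
E_cross > 0 ⇒ the goods are substitutes.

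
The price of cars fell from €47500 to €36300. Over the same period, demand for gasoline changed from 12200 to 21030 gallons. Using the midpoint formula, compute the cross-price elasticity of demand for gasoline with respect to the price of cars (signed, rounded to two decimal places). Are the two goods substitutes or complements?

-1.99; complements

%ΔQ_{gasoline} = (21030 − 12200)/avg = 8830/16615 = 0.531447…
%ΔP_{cars} = (36300 − 47500)/avg = -11200/41900 = -0.267303…
E_cross = (8830/16615) / (-11200/41900) = -1.9881…
E_cross < 0 ⇒ the goods are complements.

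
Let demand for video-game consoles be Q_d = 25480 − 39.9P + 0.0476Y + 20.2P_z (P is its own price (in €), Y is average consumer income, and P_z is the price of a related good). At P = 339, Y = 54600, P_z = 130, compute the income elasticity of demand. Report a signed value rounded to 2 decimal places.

0.15

At the given values, Q_d = 25480 − 39.9(339) + 0.0476(54600) + 20.2(130) = 17178.86.
∂Q_d/∂Y = 0.0476.
E = (0.0476) × (54600/17178.86) = 0.1512…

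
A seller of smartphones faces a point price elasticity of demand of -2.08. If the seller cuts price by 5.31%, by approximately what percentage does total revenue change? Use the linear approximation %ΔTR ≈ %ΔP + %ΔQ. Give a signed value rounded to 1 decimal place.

+5.7%

%ΔQ ≈ Ed × %ΔP = (-2.08) × (-5.31%) = +11.0448%
%ΔTR ≈ %ΔP + %ΔQ = (-5.31%) + (+11.0448%) = +5.7348%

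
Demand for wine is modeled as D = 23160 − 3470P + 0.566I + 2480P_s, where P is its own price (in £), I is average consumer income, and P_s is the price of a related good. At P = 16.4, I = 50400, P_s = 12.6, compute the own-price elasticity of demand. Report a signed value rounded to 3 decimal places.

At the given values, D = 23160 − 3470(16.4) + 0.566(50400) + 2480(12.6) = 26026.4.
∂D/∂P = −3470.
E = (-3470) × (16.4/26026.4) = -2.18654…

-2.187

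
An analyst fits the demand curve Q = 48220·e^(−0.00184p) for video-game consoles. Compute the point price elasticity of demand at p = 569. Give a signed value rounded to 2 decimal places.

dQ/dp = −0.00184·Q = -31.1427. At p = 569, Q = 16925.4.
Ed = (dQ/dp)·(p/Q) = (-31.1427) × (569/16925.4) = -1.0469…

-1.05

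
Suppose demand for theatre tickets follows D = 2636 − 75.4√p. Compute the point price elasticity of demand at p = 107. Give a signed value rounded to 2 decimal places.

dD/dp = −75.4/(2√p) = -3.6446. At p = 107, D = 1856.06.
Ed = (dD/dp)·(p/D) = (-3.6446) × (107/1856.06) = -0.2101…

-0.21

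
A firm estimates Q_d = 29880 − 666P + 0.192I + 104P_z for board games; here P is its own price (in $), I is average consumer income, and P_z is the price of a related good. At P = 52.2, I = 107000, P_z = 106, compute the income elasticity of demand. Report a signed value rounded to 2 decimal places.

At the given values, Q_d = 29880 − 666(52.2) + 0.192(107000) + 104(106) = 26682.8.
∂Q_d/∂I = 0.192.
E = (0.192) × (107000/26682.8) = 0.7699…

0.77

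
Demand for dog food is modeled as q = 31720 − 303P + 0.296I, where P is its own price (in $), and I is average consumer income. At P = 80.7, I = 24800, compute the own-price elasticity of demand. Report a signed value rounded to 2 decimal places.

-1.67

At the given values, q = 31720 − 303(80.7) + 0.296(24800) = 14608.7.
∂q/∂P = −303.
E = (-303) × (80.7/14608.7) = -1.6738…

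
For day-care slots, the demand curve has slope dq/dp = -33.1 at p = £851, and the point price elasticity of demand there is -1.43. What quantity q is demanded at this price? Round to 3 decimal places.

Ed = (dq/dp)·(p/q) ⇒ q = (dq/dp)·p/Ed = (-33.1)·851/(-1.43) = 19697.97202…

19697.972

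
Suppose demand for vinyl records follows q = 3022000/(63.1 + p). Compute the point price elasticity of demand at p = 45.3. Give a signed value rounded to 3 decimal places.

dq/dp = −3022000/(63.1 + p)² = -257.179. At p = 45.3, q = 27878.2.
Ed = (dq/dp)·(p/q) = (-257.179) × (45.3/27878.2) = -0.41789…

-0.418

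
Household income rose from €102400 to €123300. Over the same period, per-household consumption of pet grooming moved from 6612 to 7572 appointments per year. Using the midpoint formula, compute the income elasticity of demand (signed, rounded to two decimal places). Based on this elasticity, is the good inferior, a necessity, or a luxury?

%ΔQ = (7572 − 6612)/[( 6612 + 7572)/2] = 960/7092 = 0.135363…
%ΔIncome = (123300 − 102400)/[( 102400 + 123300)/2] = 20900/112850 = 0.185201…
E_income = (960/7092) / (20900/112850) = 0.7308…
0 < E_income < 1 ⇒ normal good, necessity.

0.73; necessity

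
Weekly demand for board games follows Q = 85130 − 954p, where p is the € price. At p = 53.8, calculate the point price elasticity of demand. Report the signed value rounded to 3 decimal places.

-1.518

dQ/dp = −954. At p = 53.8, Q = 85130 − 954(53.8) = 33804.8.
Ed = (dQ/dp)·(p/Q) = −954 × (53.8/33804.8) = -1.51828…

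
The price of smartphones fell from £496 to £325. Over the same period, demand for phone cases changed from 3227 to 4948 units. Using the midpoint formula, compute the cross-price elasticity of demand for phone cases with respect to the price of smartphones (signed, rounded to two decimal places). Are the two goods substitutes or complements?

-1.01; complements

%ΔQ_{phone cases} = (4948 − 3227)/avg = 1721/4087.5 = 0.421039…
%ΔP_{smartphones} = (325 − 496)/avg = -171/410.5 = -0.416565…
E_cross = (1721/4087.5) / (-171/410.5) = -1.0107…
E_cross < 0 ⇒ the goods are complements.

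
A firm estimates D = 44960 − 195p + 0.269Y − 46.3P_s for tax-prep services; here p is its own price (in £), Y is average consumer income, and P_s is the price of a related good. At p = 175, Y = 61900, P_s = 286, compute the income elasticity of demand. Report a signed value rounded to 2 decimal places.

1.17

At the given values, D = 44960 − 195(175) + 0.269(61900) − 46.3(286) = 14244.3.
∂D/∂Y = 0.269.
E = (0.269) × (61900/14244.3) = 1.1689…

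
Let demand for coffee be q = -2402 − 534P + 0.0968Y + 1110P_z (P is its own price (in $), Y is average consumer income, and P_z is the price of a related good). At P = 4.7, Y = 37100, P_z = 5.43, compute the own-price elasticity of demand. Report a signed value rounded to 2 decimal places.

At the given values, q = -2402 − 534(4.7) + 0.0968(37100) + 1110(5.43) = 4706.78.
∂q/∂P = −534.
E = (-534) × (4.7/4706.78) = -0.5332…

-0.53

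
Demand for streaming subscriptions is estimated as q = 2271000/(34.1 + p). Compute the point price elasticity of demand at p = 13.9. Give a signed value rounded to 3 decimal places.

-0.290

dq/dp = −2271000/(34.1 + p)² = -985.677. At p = 13.9, q = 47312.5.
Ed = (dq/dp)·(p/q) = (-985.677) × (13.9/47312.5) = -0.28958…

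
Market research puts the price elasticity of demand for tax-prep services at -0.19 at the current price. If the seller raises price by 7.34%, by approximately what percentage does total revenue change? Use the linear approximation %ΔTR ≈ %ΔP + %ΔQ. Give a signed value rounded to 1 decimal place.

+5.9%

%ΔQ ≈ Ed × %ΔP = (-0.19) × (+7.34%) = -1.3946%
%ΔTR ≈ %ΔP + %ΔQ = (+7.34%) + (-1.3946%) = +5.9454%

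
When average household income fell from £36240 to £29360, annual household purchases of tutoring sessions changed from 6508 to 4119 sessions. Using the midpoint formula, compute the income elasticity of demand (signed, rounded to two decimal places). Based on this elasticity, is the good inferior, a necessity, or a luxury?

2.14; luxury

%ΔQ = (4119 − 6508)/[( 6508 + 4119)/2] = -2389/5313.5 = -0.449609…
%ΔIncome = (29360 − 36240)/[( 36240 + 29360)/2] = -6880/32800 = -0.209756…
E_income = (-2389/5313.5) / (-6880/32800) = 2.1434…
E_income > 1 ⇒ normal good, luxury.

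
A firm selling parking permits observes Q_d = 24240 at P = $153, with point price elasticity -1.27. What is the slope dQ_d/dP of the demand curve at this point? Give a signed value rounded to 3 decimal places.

-201.208

Ed = (dQ_d/dP)·(P/Q_d) ⇒ dQ_d/dP = Ed·Q_d/P = (-1.27)·24240/153 = -201.20784…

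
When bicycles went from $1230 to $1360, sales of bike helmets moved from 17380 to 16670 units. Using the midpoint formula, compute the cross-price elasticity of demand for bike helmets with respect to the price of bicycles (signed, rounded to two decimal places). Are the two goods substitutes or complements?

-0.42; complements

%ΔQ_{bike helmets} = (16670 − 17380)/avg = -710/17025 = -0.041703…
%ΔP_{bicycles} = (1360 − 1230)/avg = 130/1295 = 0.100386…
E_cross = (-710/17025) / (130/1295) = -0.4154…
E_cross < 0 ⇒ the goods are complements.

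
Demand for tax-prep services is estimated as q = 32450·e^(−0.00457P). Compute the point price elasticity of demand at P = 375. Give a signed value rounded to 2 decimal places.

dq/dP = −0.00457·q = -26.7214. At P = 375, q = 5847.13.
Ed = (dq/dP)·(P/q) = (-26.7214) × (375/5847.13) = -1.7137…

-1.71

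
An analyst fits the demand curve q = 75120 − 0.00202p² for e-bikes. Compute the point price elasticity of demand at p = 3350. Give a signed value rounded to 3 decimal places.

-0.864

dq/dp = −2·0.00202·p = -13.534. At p = 3350, q = 52450.55.
Ed = (dq/dp)·(p/q) = (-13.534) × (3350/52450.55) = -0.86441…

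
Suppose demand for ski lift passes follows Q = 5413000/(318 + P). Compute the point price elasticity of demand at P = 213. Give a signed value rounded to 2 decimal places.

dQ/dP = −5413000/(318 + P)² = -19.1977. At P = 213, Q = 10194.
Ed = (dQ/dP)·(P/Q) = (-19.1977) × (213/10194) = -0.4011…

-0.40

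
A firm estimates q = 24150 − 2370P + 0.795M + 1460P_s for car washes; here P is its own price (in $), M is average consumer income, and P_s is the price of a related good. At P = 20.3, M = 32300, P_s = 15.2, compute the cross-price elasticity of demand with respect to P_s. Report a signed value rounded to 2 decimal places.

At the given values, q = 24150 − 2370(20.3) + 0.795(32300) + 1460(15.2) = 23909.5.
∂q/∂P_s = 1460.
E = (1460) × (15.2/23909.5) = 0.9281…

0.93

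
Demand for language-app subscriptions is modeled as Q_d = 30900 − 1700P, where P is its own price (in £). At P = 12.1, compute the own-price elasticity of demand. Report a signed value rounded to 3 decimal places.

At the given values, Q_d = 30900 − 1700(12.1) = 10330.
∂Q_d/∂P = −1700.
E = (-1700) × (12.1/10330) = -1.99128…

-1.991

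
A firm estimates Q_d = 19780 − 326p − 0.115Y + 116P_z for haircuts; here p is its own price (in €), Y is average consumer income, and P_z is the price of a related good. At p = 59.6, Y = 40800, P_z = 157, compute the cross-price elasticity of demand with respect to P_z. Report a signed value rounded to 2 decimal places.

1.31

At the given values, Q_d = 19780 − 326(59.6) − 0.115(40800) + 116(157) = 13870.4.
∂Q_d/∂P_z = 116.
E = (116) × (157/13870.4) = 1.3130…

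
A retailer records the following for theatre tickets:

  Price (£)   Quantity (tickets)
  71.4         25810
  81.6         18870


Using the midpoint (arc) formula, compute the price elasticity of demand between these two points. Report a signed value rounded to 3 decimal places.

%ΔQ = (18870 − 25810) / [(25810 + 18870)/2] = -6940/22340 = -0.310653…
%ΔP = (81.6 − 71.4) / [(71.4 + 81.6)/2] = 10.2/76.5 = 0.133333…
Arc Ed = %ΔQ / %ΔP = (-6940/22340) / (10.2/76.5) = -2.32990…

-2.330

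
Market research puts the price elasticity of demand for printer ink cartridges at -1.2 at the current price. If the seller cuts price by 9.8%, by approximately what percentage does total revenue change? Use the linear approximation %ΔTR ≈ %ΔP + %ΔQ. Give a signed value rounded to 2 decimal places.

%ΔQ ≈ Ed × %ΔP = (-1.2) × (-9.8%) = +11.7600%
%ΔTR ≈ %ΔP + %ΔQ = (-9.8%) + (+11.7600%) = +1.9600%

+1.96%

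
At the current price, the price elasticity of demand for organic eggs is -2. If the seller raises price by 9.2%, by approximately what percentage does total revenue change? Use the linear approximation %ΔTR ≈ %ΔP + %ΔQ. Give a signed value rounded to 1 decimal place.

%ΔQ ≈ Ed × %ΔP = (-2) × (+9.2%) = -18.4000%
%ΔTR ≈ %ΔP + %ΔQ = (+9.2%) + (-18.4000%) = -9.2000%

-9.2%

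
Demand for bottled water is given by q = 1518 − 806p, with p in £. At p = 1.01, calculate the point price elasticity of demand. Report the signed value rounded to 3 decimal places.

dq/dp = −806. At p = 1.01, q = 1518 − 806(1.01) = 703.94.
Ed = (dq/dp)·(p/q) = −806 × (1.01/703.94) = -1.15643…

-1.156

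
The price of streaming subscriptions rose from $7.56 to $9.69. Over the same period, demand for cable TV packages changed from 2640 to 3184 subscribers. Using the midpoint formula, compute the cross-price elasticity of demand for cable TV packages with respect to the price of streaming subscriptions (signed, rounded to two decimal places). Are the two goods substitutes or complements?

0.76; substitutes

%ΔQ_{cable TV packages} = (3184 − 2640)/avg = 544/2912 = 0.186813…
%ΔP_{streaming subscriptions} = (9.69 − 7.56)/avg = 2.13/8.625 = 0.246956…
E_cross = (544/2912) / (2.13/8.625) = 0.7564…
E_cross > 0 ⇒ the goods are substitutes.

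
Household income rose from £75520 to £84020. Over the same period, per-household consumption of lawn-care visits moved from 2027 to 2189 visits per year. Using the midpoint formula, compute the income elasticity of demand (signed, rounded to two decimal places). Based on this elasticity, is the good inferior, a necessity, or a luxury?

0.72; necessity

%ΔQ = (2189 − 2027)/[( 2027 + 2189)/2] = 162/2108 = 0.076850…
%ΔIncome = (84020 − 75520)/[( 75520 + 84020)/2] = 8500/79770 = 0.106556…
E_income = (162/2108) / (8500/79770) = 0.7212…
0 < E_income < 1 ⇒ normal good, necessity.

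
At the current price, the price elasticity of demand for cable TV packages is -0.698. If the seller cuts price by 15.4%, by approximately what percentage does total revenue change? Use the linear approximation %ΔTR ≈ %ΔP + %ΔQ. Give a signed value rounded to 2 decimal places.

-4.65%

%ΔQ ≈ Ed × %ΔP = (-0.698) × (-15.4%) = +10.7492%
%ΔTR ≈ %ΔP + %ΔQ = (-15.4%) + (+10.7492%) = -4.6508%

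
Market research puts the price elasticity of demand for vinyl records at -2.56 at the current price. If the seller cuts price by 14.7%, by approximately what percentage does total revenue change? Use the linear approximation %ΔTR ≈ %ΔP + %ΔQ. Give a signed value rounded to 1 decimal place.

+22.9%

%ΔQ ≈ Ed × %ΔP = (-2.56) × (-14.7%) = +37.6320%
%ΔTR ≈ %ΔP + %ΔQ = (-14.7%) + (+37.6320%) = +22.9320%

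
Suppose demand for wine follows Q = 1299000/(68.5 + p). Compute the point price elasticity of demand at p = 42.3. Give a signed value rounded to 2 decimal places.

-0.38

dQ/dp = −1299000/(68.5 + p)² = -105.811. At p = 42.3, Q = 11723.8.
Ed = (dQ/dp)·(p/Q) = (-105.811) × (42.3/11723.8) = -0.3817…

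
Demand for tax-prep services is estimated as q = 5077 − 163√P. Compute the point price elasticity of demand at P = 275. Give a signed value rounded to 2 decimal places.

dq/dP = −163/(2√P) = -4.91463. At P = 275, q = 2373.95.
Ed = (dq/dP)·(P/q) = (-4.91463) × (275/2373.95) = -0.5693…

-0.57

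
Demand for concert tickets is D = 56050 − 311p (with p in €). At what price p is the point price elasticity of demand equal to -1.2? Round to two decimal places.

98.30

Ed = −311p/(56050 − 311p). Set this equal to -1.2:
311p = 1.2·(56050 − 311p) ⇒ 311p(1 + 1.2) = 1.2·56050
p = 1.2·56050 / (311·2.2) = 98.3045…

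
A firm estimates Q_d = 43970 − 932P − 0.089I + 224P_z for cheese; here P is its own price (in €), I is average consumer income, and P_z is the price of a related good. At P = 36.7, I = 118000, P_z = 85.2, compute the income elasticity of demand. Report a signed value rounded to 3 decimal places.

At the given values, Q_d = 43970 − 932(36.7) − 0.089(118000) + 224(85.2) = 18348.4.
∂Q_d/∂I = -0.089.
E = (-0.089) × (118000/18348.4) = -0.57236…

-0.572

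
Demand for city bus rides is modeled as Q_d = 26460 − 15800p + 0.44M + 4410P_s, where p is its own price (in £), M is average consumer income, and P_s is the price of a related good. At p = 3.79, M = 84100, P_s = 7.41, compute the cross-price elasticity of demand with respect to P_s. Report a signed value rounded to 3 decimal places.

At the given values, Q_d = 26460 − 15800(3.79) + 0.44(84100) + 4410(7.41) = 36260.1.
∂Q_d/∂P_s = 4410.
E = (4410) × (7.41/36260.1) = 0.90121…

0.901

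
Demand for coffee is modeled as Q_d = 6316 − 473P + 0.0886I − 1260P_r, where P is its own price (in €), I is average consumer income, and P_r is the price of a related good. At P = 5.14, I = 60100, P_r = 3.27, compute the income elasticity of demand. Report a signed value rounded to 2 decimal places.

1.05

At the given values, Q_d = 6316 − 473(5.14) + 0.0886(60100) − 1260(3.27) = 5089.44.
∂Q_d/∂I = 0.0886.
E = (0.0886) × (60100/5089.44) = 1.0462…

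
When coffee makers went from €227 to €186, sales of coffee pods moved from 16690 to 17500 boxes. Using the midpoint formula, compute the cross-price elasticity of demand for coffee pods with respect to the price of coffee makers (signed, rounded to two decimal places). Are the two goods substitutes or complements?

%ΔQ_{coffee pods} = (17500 − 16690)/avg = 810/17095 = 0.047382…
%ΔP_{coffee makers} = (186 − 227)/avg = -41/206.5 = -0.198547…
E_cross = (810/17095) / (-41/206.5) = -0.2386…
E_cross < 0 ⇒ the goods are complements.

-0.24; complements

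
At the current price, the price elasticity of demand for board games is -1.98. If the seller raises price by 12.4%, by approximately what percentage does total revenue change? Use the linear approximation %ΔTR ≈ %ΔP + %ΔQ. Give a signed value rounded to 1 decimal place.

%ΔQ ≈ Ed × %ΔP = (-1.98) × (+12.4%) = -24.5520%
%ΔTR ≈ %ΔP + %ΔQ = (+12.4%) + (-24.5520%) = -12.1520%

-12.2%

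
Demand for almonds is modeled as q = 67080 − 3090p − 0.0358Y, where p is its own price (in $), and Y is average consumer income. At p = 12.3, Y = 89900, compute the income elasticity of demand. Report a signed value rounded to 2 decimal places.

-0.12

At the given values, q = 67080 − 3090(12.3) − 0.0358(89900) = 25854.58.
∂q/∂Y = -0.0358.
E = (-0.0358) × (89900/25854.58) = -0.1244…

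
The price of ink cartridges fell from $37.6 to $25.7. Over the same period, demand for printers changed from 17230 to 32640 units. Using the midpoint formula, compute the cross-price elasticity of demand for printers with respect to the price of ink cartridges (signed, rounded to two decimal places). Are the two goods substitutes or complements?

%ΔQ_{printers} = (32640 − 17230)/avg = 15410/24935 = 0.618006…
%ΔP_{ink cartridges} = (25.7 − 37.6)/avg = -11.9/31.65 = -0.375987…
E_cross = (15410/24935) / (-11.9/31.65) = -1.6436…
E_cross < 0 ⇒ the goods are complements.

-1.64; complements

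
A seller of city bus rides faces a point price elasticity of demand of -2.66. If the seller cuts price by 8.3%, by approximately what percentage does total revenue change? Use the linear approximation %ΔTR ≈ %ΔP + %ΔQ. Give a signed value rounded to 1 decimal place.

+13.8%

%ΔQ ≈ Ed × %ΔP = (-2.66) × (-8.3%) = +22.0780%
%ΔTR ≈ %ΔP + %ΔQ = (-8.3%) + (+22.0780%) = +13.7780%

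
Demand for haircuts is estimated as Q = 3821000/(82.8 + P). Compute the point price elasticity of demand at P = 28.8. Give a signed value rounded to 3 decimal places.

dQ/dP = −3821000/(82.8 + P)² = -306.795. At P = 28.8, Q = 34238.4.
Ed = (dQ/dP)·(P/Q) = (-306.795) × (28.8/34238.4) = -0.25806…

-0.258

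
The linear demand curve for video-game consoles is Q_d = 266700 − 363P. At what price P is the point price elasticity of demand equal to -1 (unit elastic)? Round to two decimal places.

Ed = −363P/(266700 − 363P). Set this equal to -1:
363P = 1·(266700 − 363P) ⇒ 363P(1 + 1) = 1·266700
P = 1·266700 / (363·2) = 367.3553…

367.36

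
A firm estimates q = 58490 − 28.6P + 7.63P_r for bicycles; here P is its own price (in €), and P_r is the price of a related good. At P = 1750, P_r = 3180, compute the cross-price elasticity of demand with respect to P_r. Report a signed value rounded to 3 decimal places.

0.742

At the given values, q = 58490 − 28.6(1750) + 7.63(3180) = 32703.4.
∂q/∂P_r = 7.63.
E = (7.63) × (3180/32703.4) = 0.74192…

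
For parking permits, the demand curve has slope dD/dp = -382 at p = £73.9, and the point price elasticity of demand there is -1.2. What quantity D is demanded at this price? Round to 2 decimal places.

Ed = (dD/dp)·(p/D) ⇒ D = (dD/dp)·p/Ed = (-382)·73.9/(-1.2) = 23524.8333…

23524.83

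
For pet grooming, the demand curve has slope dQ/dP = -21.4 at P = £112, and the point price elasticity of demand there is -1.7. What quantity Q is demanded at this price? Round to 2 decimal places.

Ed = (dQ/dP)·(P/Q) ⇒ Q = (dQ/dP)·P/Ed = (-21.4)·112/(-1.7) = 1409.8823…

1409.88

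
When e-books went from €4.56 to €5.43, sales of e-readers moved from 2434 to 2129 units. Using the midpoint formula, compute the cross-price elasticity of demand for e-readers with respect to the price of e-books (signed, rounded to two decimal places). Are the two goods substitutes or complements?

-0.77; complements

%ΔQ_{e-readers} = (2129 − 2434)/avg = -305/2281.5 = -0.133683…
%ΔP_{e-books} = (5.43 − 4.56)/avg = 0.87/4.995 = 0.174174…
E_cross = (-305/2281.5) / (0.87/4.995) = -0.7675…
E_cross < 0 ⇒ the goods are complements.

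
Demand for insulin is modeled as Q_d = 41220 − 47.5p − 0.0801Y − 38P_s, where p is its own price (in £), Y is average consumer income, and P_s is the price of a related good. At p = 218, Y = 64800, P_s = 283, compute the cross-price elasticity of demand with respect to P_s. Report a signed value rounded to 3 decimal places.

At the given values, Q_d = 41220 − 47.5(218) − 0.0801(64800) − 38(283) = 14920.52.
∂Q_d/∂P_s = -38.
E = (-38) × (283/14920.52) = -0.72075…

-0.721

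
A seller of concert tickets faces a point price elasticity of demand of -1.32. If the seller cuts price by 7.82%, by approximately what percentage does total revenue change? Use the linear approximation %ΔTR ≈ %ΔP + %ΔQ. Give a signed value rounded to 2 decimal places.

+2.50%

%ΔQ ≈ Ed × %ΔP = (-1.32) × (-7.82%) = +10.3224%
%ΔTR ≈ %ΔP + %ΔQ = (-7.82%) + (+10.3224%) = +2.5024%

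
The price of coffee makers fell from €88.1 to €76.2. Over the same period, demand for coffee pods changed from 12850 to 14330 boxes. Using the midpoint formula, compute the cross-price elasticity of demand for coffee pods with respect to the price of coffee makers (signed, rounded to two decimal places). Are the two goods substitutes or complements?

-0.75; complements

%ΔQ_{coffee pods} = (14330 − 12850)/avg = 1480/13590 = 0.108903…
%ΔP_{coffee makers} = (76.2 − 88.1)/avg = -11.9/82.15 = -0.144856…
E_cross = (1480/13590) / (-11.9/82.15) = -0.7518…
E_cross < 0 ⇒ the goods are complements.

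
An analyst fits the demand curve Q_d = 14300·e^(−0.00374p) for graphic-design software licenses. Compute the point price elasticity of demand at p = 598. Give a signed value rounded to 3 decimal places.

-2.237

dQ_d/dp = −0.00374·Q_d = -5.71346. At p = 598, Q_d = 1527.66.
Ed = (dQ_d/dp)·(p/Q_d) = (-5.71346) × (598/1527.66) = -2.23652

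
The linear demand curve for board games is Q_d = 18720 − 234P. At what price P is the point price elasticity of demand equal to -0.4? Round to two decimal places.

22.86

Ed = −234P/(18720 − 234P). Set this equal to -0.4:
234P = 0.4·(18720 − 234P) ⇒ 234P(1 + 0.4) = 0.4·18720
P = 0.4·18720 / (234·1.4) = 22.8571…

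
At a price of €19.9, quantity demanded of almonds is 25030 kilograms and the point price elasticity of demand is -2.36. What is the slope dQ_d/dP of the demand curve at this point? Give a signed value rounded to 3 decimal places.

Ed = (dQ_d/dP)·(P/Q_d) ⇒ dQ_d/dP = Ed·Q_d/P = (-2.36)·25030/19.9 = -2968.38190…

-2968.382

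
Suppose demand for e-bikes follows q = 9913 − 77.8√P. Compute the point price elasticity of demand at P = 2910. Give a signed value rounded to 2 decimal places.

-0.37

dq/dP = −77.8/(2√P) = -0.721113. At P = 2910, q = 5716.12.
Ed = (dq/dP)·(P/q) = (-0.721113) × (2910/5716.12) = -0.3671…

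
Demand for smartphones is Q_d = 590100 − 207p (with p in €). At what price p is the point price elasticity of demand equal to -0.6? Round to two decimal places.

1069.02

Ed = −207p/(590100 − 207p). Set this equal to -0.6:
207p = 0.6·(590100 − 207p) ⇒ 207p(1 + 0.6) = 0.6·590100
p = 0.6·590100 / (207·1.6) = 1069.0217…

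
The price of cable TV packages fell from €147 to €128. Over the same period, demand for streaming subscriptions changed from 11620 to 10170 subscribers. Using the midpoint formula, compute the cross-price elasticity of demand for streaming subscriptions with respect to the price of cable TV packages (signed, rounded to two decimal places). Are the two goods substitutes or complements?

%ΔQ_{streaming subscriptions} = (10170 − 11620)/avg = -1450/10895 = -0.133088…
%ΔP_{cable TV packages} = (128 − 147)/avg = -19/137.5 = -0.138181…
E_cross = (-1450/10895) / (-19/137.5) = 0.9631…
E_cross > 0 ⇒ the goods are substitutes.

0.96; substitutes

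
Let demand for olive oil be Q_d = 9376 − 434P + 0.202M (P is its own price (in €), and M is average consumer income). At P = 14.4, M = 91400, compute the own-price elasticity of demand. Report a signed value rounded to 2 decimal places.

-0.29

At the given values, Q_d = 9376 − 434(14.4) + 0.202(91400) = 21589.2.
∂Q_d/∂P = −434.
E = (-434) × (14.4/21589.2) = -0.2894…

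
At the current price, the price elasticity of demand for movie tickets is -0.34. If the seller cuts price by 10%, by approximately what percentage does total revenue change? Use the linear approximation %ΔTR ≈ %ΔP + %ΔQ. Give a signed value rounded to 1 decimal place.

-6.6%

%ΔQ ≈ Ed × %ΔP = (-0.34) × (-10%) = +3.4000%
%ΔTR ≈ %ΔP + %ΔQ = (-10%) + (+3.4000%) = -6.6000%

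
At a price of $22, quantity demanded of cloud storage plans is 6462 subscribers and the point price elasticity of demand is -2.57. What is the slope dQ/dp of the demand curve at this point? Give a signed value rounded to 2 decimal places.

-754.88

Ed = (dQ/dp)·(p/Q) ⇒ dQ/dp = Ed·Q/p = (-2.57)·6462/22 = -754.8790…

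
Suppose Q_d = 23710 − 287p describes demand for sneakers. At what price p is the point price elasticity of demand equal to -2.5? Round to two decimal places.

Ed = −287p/(23710 − 287p). Set this equal to -2.5:
287p = 2.5·(23710 − 287p) ⇒ 287p(1 + 2.5) = 2.5·23710
p = 2.5·23710 / (287·3.5) = 59.0094…

59.01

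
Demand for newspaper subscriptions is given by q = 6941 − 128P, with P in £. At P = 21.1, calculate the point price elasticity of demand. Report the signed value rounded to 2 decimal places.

dq/dP = −128. At P = 21.1, q = 6941 − 128(21.1) = 4240.2.
Ed = (dq/dP)·(P/q) = −128 × (21.1/4240.2) = -0.6369…

-0.64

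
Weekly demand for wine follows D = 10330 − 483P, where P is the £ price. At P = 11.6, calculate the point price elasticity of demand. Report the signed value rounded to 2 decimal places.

dD/dP = −483. At P = 11.6, D = 10330 − 483(11.6) = 4727.2.
Ed = (dD/dP)·(P/D) = −483 × (11.6/4727.2) = -1.1852…

-1.19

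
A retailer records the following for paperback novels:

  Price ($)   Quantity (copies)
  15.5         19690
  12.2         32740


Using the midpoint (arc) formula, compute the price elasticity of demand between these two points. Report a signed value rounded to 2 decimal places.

%ΔQ = (32740 − 19690) / [(19690 + 32740)/2] = 13050/26215 = 0.497806…
%ΔP = (12.2 − 15.5) / [(15.5 + 12.2)/2] = -3.3/13.85 = -0.238267…
Arc Ed = %ΔQ / %ΔP = (13050/26215) / (-3.3/13.85) = -2.0892…

-2.09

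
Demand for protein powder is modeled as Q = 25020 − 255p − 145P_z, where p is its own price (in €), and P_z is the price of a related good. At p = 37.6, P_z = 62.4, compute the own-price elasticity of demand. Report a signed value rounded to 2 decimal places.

At the given values, Q = 25020 − 255(37.6) − 145(62.4) = 6384.
∂Q/∂p = −255.
E = (-255) × (37.6/6384) = -1.5018…

-1.50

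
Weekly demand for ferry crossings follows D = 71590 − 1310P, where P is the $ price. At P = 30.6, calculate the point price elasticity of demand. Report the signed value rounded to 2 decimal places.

-1.27

dD/dP = −1310. At P = 30.6, D = 71590 − 1310(30.6) = 31504.
Ed = (dD/dP)·(P/D) = −1310 × (30.6/31504) = -1.2724…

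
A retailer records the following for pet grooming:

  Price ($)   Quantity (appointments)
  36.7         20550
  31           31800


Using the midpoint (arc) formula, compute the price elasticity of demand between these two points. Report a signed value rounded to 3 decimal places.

-2.552

%ΔQ = (31800 − 20550) / [(20550 + 31800)/2] = 11250/26175 = 0.429799…
%ΔP = (31 − 36.7) / [(36.7 + 31)/2] = -5.7/33.85 = -0.168389…
Arc Ed = %ΔQ / %ΔP = (11250/26175) / (-5.7/33.85) = -2.55240…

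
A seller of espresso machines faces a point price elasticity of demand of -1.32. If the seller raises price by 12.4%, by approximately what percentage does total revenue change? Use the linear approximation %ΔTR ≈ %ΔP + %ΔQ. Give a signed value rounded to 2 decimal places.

-3.97%

%ΔQ ≈ Ed × %ΔP = (-1.32) × (+12.4%) = -16.3680%
%ΔTR ≈ %ΔP + %ΔQ = (+12.4%) + (-16.3680%) = -3.9680%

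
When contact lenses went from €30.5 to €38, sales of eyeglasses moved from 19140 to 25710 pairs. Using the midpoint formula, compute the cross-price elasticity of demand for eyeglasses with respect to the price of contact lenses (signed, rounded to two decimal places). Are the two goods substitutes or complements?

1.34; substitutes

%ΔQ_{eyeglasses} = (25710 − 19140)/avg = 6570/22425 = 0.292976…
%ΔP_{contact lenses} = (38 − 30.5)/avg = 7.5/34.25 = 0.218978…
E_cross = (6570/22425) / (7.5/34.25) = 1.3379…
E_cross > 0 ⇒ the goods are substitutes.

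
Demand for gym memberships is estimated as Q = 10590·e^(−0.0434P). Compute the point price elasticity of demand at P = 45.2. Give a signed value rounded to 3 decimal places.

-1.962

dQ/dP = −0.0434·Q = -64.6307. At P = 45.2, Q = 1489.19.
Ed = (dQ/dP)·(P/Q) = (-64.6307) × (45.2/1489.19) = -1.96168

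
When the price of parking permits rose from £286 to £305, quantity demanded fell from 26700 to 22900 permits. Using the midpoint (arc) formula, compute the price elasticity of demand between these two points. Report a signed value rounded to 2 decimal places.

%ΔQ = (22900 − 26700) / [(26700 + 22900)/2] = -3800/24800 = -0.153225…
%ΔP = (305 − 286) / [(286 + 305)/2] = 19/295.5 = 0.064297…
Arc Ed = %ΔQ / %ΔP = (-3800/24800) / (19/295.5) = -2.3830…

-2.38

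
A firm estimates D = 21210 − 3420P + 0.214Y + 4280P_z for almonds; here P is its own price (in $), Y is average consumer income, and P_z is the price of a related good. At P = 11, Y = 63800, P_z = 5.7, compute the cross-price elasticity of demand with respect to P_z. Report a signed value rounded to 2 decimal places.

1.13

At the given values, D = 21210 − 3420(11) + 0.214(63800) + 4280(5.7) = 21639.2.
∂D/∂P_z = 4280.
E = (4280) × (5.7/21639.2) = 1.1273…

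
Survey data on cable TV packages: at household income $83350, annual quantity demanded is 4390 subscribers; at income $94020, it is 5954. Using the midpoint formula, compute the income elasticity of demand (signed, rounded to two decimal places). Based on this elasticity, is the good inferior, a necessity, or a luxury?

%ΔQ = (5954 − 4390)/[( 4390 + 5954)/2] = 1564/5172 = 0.302397…
%ΔIncome = (94020 − 83350)/[( 83350 + 94020)/2] = 10670/88685 = 0.120313…
E_income = (1564/5172) / (10670/88685) = 2.5134…
E_income > 1 ⇒ normal good, luxury.

2.51; luxury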